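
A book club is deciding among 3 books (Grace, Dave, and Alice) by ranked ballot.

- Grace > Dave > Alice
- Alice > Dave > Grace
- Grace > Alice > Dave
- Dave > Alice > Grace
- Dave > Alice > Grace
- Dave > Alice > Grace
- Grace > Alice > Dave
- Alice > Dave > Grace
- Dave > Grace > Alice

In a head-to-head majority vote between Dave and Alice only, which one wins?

Ballots ranking Dave above Alice: 5.
Ballots ranking Alice above Dave: 4.
Dave wins the head-to-head, 5–4.

Dave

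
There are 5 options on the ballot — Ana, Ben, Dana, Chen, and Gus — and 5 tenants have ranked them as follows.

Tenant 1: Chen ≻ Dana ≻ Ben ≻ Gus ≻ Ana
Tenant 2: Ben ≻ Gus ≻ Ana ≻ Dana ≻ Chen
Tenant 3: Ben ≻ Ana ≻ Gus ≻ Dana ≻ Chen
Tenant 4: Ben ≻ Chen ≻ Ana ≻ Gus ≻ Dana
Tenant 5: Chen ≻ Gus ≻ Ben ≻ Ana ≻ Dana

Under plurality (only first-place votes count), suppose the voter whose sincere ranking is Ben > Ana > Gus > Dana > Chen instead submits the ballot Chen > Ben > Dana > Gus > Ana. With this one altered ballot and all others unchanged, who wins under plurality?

Chen

First-place totals with the altered ballot: Ana 0, Ben 2, Dana 0, Chen 3, Gus 0.
The switch changes the winner from Ben to Chen.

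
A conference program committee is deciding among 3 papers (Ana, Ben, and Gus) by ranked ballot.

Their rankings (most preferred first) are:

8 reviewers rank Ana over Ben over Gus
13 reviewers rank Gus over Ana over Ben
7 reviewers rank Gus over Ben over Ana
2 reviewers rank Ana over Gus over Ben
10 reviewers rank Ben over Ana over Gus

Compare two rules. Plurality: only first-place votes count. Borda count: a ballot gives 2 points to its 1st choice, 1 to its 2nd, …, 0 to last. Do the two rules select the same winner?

Plurality first-place counts: Ana 10, Ben 10, Gus 20 → Gus.
Borda totals: Ana 43, Ben 35, Gus 42 → Ana.
The two rules disagree: plurality picks Gus, Borda picks Ana.

No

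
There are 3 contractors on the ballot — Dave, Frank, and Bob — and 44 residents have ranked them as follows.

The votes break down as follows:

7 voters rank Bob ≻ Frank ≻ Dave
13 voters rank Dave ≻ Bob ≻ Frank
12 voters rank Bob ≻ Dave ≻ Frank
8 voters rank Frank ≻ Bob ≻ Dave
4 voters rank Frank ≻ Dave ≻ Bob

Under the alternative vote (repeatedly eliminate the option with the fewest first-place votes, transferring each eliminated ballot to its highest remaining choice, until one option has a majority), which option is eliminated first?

Round 1: Bob 19, Dave 13, Frank 12. Frank has the fewest and is eliminated.
Round 2: Bob 27, Dave 17. Bob has a majority.

Frank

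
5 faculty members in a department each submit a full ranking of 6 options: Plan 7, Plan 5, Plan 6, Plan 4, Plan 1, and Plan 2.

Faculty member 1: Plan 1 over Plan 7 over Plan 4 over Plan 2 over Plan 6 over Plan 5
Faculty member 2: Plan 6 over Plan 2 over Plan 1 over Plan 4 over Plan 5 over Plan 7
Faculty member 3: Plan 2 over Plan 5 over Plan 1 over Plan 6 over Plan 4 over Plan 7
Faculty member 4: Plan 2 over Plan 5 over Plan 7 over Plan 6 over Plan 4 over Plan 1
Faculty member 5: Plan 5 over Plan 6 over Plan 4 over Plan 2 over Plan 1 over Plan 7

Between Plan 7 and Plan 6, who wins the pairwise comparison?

Plan 6

Ballots ranking Plan 7 above Plan 6: 2.
Ballots ranking Plan 6 above Plan 7: 3.
Plan 6 wins the head-to-head, 3–2.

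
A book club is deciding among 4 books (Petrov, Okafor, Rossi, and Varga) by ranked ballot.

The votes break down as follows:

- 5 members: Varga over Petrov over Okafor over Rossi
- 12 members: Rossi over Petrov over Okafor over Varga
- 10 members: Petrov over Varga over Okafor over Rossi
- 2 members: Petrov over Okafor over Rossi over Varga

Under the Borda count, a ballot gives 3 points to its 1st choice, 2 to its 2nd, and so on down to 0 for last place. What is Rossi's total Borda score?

Borda scores:
  Petrov: 5·2 + 12·2 + 10·3 + 2·3 = 70
  Okafor: 5·1 + 12·1 + 10·1 + 2·2 = 31
  Rossi: 5·0 + 12·3 + 10·0 + 2·1 = 38
  Varga: 5·3 + 12·0 + 10·2 + 2·0 = 35

38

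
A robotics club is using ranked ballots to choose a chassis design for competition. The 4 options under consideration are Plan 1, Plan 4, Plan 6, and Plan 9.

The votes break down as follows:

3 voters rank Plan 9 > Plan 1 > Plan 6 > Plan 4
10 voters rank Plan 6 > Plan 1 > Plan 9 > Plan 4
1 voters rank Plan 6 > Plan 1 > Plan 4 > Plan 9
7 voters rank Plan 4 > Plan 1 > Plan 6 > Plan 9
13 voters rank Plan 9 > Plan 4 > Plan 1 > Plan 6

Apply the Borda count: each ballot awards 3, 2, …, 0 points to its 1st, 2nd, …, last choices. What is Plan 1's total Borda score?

55

Borda scores:
  Plan 1: 3·2 + 10·2 + 2 + 7·2 + 13·1 = 55
  Plan 4: 3·0 + 10·0 + 1 + 7·3 + 13·2 = 48
  Plan 6: 3·1 + 10·3 + 3 + 7·1 + 13·0 = 43
  Plan 9: 3·3 + 10·1 + 0 + 7·0 + 13·3 = 58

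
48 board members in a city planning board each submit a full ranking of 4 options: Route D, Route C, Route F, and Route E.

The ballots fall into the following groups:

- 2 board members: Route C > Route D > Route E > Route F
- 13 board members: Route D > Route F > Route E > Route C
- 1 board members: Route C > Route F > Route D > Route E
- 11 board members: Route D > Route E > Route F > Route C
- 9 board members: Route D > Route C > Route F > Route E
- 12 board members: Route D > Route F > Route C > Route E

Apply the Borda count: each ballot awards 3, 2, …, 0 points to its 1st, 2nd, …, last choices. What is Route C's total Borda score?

39

Borda scores:
  Route D: 2·2 + 13·3 + 1 + 11·3 + 9·3 + 12·3 = 140
  Route C: 2·3 + 13·0 + 3 + 11·0 + 9·2 + 12·1 = 39
  Route F: 2·0 + 13·2 + 2 + 11·1 + 9·1 + 12·2 = 72
  Route E: 2·1 + 13·1 + 0 + 11·2 + 9·0 + 12·0 = 37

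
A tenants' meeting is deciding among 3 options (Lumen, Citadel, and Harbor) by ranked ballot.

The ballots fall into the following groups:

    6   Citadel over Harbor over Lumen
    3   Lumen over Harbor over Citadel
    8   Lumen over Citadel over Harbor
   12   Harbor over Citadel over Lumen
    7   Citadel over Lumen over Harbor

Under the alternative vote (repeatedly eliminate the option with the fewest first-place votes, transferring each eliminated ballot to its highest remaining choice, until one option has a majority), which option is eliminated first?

Round 1: Citadel 13, Harbor 12, Lumen 11. Lumen has the fewest and is eliminated.
Round 2: Citadel 21, Harbor 15. Citadel has a majority.

Lumen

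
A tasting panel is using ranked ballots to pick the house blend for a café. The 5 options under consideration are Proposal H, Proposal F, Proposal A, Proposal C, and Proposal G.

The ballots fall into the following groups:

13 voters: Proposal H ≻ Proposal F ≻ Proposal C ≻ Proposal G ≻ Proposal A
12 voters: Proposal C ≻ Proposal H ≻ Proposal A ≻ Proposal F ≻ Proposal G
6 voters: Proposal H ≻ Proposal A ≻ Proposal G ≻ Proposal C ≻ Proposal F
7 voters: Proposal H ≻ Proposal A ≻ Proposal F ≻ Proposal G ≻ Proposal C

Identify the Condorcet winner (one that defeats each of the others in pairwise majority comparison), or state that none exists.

Proposal H

Head-to-head results (38 voters total):
Proposal H vs Proposal F: Proposal H wins 38–0.
Proposal H vs Proposal A: Proposal H wins 38–0.
Proposal H vs Proposal C: Proposal H wins 26–12.
Proposal H vs Proposal G: Proposal H wins 38–0.
Proposal F vs Proposal A: Proposal A wins 25–13.
Proposal F vs Proposal C: Proposal F wins 20–18.
Proposal F vs Proposal G: Proposal F wins 32–6.
Proposal A vs Proposal C: Proposal C wins 25–13.
Proposal A vs Proposal G: Proposal A wins 25–13.
Proposal C vs Proposal G: Proposal C wins 25–13.
Proposal H beats each rival — Proposal F (38–0), Proposal A (38–0), Proposal C (26–12), Proposal G (38–0) — so Proposal H is the Condorcet winner.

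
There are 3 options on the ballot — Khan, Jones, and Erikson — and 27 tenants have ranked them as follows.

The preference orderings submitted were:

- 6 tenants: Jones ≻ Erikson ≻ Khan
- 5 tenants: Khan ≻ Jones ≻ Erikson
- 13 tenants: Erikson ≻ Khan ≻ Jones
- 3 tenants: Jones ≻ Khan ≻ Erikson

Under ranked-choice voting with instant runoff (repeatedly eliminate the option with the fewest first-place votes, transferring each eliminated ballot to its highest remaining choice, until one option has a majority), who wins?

Round 1: Erikson 13, Jones 9, Khan 5. Khan has the fewest and is eliminated.
Round 2: Jones 14, Erikson 13. Jones has a majority.

Jones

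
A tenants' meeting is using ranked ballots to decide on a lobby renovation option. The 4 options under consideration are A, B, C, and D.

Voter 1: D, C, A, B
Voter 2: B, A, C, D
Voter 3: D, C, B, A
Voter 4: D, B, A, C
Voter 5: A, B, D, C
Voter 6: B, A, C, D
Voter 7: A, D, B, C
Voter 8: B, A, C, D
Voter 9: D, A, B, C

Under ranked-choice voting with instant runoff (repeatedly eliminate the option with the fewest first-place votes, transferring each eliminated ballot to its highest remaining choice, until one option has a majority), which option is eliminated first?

Round 1: D 4, B 3, A 2, C 0. C has the fewest and is eliminated.
Round 2: D 4, B 3, A 2. A has the fewest and is eliminated.
Round 3: D 5, B 4. D has a majority.

C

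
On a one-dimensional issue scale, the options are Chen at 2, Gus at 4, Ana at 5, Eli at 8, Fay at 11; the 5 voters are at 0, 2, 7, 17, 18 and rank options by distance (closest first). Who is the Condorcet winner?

Eli

With single-peaked preferences on a line, the Condorcet winner is the candidate closest to the median voter.
The median voter (position 7) is closest to Eli at 8.
Check: Eli vs Fay — voters closer to Eli: 3 of 5.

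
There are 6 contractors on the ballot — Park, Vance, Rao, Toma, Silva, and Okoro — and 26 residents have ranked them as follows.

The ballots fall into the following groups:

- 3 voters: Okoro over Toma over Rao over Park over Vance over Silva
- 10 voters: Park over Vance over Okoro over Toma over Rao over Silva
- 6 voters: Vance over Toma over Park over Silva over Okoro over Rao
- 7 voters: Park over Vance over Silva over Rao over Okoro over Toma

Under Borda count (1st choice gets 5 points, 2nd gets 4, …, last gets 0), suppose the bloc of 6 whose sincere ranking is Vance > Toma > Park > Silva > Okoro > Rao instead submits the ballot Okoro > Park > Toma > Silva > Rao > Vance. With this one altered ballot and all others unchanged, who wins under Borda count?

Borda totals with the altered ballot: Park 115, Vance 71, Rao 39, Toma 50, Silva 33, Okoro 82.
The winner is unchanged: still Park.

Park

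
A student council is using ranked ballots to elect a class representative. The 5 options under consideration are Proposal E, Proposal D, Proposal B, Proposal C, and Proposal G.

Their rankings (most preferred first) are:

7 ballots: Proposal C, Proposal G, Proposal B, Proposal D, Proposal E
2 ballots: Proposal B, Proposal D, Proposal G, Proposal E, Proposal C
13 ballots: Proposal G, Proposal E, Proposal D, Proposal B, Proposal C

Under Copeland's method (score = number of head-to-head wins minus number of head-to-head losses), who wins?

Pairwise results:
  Proposal E vs Proposal D: Proposal E wins 13–9.
  Proposal E vs Proposal B: Proposal E wins 13–9.
  Proposal E vs Proposal C: Proposal E wins 15–7.
  Proposal E vs Proposal G: Proposal G wins 22–0.
  Proposal D vs Proposal B: Proposal D wins 13–9.
  Proposal D vs Proposal C: Proposal D wins 15–7.
  Proposal D vs Proposal G: Proposal G wins 20–2.
  Proposal B vs Proposal C: Proposal B wins 15–7.
  Proposal B vs Proposal G: Proposal G wins 20–2.
  Proposal C vs Proposal G: Proposal G wins 15–7.
Copeland scores (wins − losses):
  Proposal E: 3 − 1 = 2
  Proposal D: 2 − 2 = 0
  Proposal B: 1 − 3 = -2
  Proposal C: 0 − 4 = -4
  Proposal G: 4 − 0 = 4
Proposal G has the best Copeland score.

Proposal G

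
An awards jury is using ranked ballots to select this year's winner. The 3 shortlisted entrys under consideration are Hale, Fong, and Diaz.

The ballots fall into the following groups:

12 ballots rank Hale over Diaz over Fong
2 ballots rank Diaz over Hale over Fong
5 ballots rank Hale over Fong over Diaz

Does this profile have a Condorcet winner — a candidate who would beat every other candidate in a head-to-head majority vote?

Yes

Head-to-head results (19 voters total):
Hale vs Fong: Hale wins 19–0.
Hale vs Diaz: Hale wins 17–2.
Fong vs Diaz: Diaz wins 14–5.
Hale beats each rival — Fong (19–0), Diaz (17–2) — so Hale is the Condorcet winner.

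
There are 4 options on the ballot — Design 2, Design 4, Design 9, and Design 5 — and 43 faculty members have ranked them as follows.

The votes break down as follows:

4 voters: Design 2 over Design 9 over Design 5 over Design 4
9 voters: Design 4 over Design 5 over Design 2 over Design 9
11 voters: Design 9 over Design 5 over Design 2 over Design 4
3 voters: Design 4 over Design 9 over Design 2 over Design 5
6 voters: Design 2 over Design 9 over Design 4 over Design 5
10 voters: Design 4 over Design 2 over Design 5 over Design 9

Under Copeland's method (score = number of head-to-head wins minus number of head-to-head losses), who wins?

Pairwise results:
  Design 2 vs Design 4: Design 4 wins 22–21.
  Design 2 vs Design 9: Design 2 wins 29–14.
  Design 2 vs Design 5: Design 2 wins 23–20.
  Design 4 vs Design 9: Design 4 wins 22–21.
  Design 4 vs Design 5: Design 4 wins 28–15.
  Design 9 vs Design 5: Design 9 wins 24–19.
Copeland scores (wins − losses):
  Design 2: 2 − 1 = 1
  Design 4: 3 − 0 = 3
  Design 9: 1 − 2 = -1
  Design 5: 0 − 3 = -3
Design 4 has the best Copeland score.

Design 4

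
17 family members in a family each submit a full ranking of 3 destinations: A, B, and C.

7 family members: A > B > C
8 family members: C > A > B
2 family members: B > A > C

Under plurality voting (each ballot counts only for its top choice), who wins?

First-place vote totals:
  A: 7
  B: 2
  C: 8
C has the most first-place votes.

C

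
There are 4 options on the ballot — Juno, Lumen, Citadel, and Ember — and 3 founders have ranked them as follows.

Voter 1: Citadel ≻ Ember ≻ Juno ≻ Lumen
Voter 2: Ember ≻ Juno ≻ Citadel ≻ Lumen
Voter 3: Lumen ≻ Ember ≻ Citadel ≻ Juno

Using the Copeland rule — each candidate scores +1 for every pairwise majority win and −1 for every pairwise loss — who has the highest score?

Pairwise results:
  Juno vs Lumen: Juno wins 2–1.
  Juno vs Citadel: Citadel wins 2–1.
  Juno vs Ember: Ember wins 3–0.
  Lumen vs Citadel: Citadel wins 2–1.
  Lumen vs Ember: Ember wins 2–1.
  Citadel vs Ember: Ember wins 2–1.
Copeland scores (wins − losses):
  Juno: 1 − 2 = -1
  Lumen: 0 − 3 = -3
  Citadel: 2 − 1 = 1
  Ember: 3 − 0 = 3
Ember has the best Copeland score.

Ember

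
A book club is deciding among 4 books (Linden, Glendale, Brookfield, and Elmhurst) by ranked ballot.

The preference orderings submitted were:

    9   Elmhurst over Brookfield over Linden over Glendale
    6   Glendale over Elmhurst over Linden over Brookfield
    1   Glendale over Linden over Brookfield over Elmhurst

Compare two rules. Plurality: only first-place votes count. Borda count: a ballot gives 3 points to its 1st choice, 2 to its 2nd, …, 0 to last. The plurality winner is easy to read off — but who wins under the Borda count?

Plurality first-place counts: Linden 0, Glendale 7, Brookfield 0, Elmhurst 9 → Elmhurst.
Borda totals: Linden 17, Glendale 21, Brookfield 19, Elmhurst 39 → Elmhurst.

Elmhurst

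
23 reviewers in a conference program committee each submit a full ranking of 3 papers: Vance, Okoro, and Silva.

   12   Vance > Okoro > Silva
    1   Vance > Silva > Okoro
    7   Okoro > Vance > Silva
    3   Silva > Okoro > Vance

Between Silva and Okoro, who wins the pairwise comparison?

Ballots ranking Silva above Okoro: 1+3 = 4.
Ballots ranking Okoro above Silva: 12+7 = 19.
Okoro wins the head-to-head, 19–4.

Okoro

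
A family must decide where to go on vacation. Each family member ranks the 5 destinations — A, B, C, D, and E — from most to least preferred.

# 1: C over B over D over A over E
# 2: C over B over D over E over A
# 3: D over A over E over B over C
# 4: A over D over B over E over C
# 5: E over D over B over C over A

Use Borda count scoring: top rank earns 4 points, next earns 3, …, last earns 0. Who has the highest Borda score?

Borda scores:
  A: 1 + 0 + 3 + 4 + 0 = 8
  B: 3 + 3 + 1 + 2 + 2 = 11
  C: 4 + 4 + 0 + 0 + 1 = 9
  D: 2 + 2 + 4 + 3 + 3 = 14
  E: 0 + 1 + 2 + 1 + 4 = 8
D has the highest total.

D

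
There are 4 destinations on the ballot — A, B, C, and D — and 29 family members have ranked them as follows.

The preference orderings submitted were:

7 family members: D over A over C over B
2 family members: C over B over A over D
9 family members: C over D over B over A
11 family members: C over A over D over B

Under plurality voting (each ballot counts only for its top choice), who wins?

First-place vote totals:
  A: 0
  B: 0
  C: 22
  D: 7
C has the most first-place votes.

C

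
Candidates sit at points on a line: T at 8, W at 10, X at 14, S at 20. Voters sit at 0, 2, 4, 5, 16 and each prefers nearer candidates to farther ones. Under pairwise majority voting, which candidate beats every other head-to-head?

T

With single-peaked preferences on a line, the Condorcet winner is the candidate closest to the median voter.
The median voter (position 4) is closest to T at 8.
Check: T vs S — voters closer to T: 4 of 5.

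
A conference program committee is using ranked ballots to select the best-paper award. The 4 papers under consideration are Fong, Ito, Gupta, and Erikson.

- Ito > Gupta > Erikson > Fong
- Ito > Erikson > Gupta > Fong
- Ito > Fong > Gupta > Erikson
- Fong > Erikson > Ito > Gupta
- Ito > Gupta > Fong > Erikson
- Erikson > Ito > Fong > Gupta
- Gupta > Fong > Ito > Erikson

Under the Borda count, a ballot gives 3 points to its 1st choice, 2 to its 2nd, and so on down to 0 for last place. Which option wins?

Borda scores:
  Fong: 0 + 0 + 2 + 3 + 1 + 1 + 2 = 9
  Ito: 3 + 3 + 3 + 1 + 3 + 2 + 1 = 16
  Gupta: 2 + 1 + 1 + 0 + 2 + 0 + 3 = 9
  Erikson: 1 + 2 + 0 + 2 + 0 + 3 + 0 = 8
Ito has the highest total.

Ito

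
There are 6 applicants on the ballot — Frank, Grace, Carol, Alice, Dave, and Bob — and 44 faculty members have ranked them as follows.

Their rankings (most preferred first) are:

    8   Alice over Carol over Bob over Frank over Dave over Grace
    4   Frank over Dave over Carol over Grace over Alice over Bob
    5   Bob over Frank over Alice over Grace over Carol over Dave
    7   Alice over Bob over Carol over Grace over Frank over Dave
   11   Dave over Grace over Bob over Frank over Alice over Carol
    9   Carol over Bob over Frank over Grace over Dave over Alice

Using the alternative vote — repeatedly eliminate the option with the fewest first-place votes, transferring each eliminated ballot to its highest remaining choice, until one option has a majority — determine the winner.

Dave

Round 1: Alice 15, Dave 11, Carol 9, Bob 5, Frank 4, Grace 0. Grace has the fewest and is eliminated.
Round 2: Alice 15, Dave 11, Carol 9, Bob 5, Frank 4. Frank has the fewest and is eliminated.
Round 3: Alice 15, Dave 15, Carol 9, Bob 5. Bob has the fewest and is eliminated.
Round 4: Alice 20, Dave 15, Carol 9. Carol has the fewest and is eliminated.
Round 5: Dave 24, Alice 20. Dave has a majority.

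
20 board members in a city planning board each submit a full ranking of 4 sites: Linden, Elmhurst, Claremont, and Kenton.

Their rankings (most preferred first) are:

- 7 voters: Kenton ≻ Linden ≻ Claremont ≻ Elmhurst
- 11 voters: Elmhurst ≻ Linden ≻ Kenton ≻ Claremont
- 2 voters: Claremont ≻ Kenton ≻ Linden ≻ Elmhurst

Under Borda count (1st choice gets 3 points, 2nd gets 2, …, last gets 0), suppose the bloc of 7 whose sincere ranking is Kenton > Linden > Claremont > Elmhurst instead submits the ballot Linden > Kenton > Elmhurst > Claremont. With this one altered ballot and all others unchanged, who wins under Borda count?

Linden

Borda totals with the altered ballot: Linden 45, Elmhurst 40, Claremont 6, Kenton 29.
The winner is unchanged: still Linden.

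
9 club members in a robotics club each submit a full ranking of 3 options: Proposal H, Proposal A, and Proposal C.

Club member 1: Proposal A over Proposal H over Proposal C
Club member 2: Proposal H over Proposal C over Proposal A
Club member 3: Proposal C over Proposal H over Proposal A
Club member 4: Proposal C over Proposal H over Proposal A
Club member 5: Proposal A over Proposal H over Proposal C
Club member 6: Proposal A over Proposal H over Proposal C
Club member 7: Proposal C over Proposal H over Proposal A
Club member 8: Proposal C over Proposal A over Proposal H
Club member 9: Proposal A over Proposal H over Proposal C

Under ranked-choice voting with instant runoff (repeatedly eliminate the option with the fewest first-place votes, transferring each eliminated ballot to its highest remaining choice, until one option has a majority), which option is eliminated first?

Proposal H

Round 1: Proposal A 4, Proposal C 4, Proposal H 1. Proposal H has the fewest and is eliminated.
Round 2: Proposal C 5, Proposal A 4. Proposal C has a majority.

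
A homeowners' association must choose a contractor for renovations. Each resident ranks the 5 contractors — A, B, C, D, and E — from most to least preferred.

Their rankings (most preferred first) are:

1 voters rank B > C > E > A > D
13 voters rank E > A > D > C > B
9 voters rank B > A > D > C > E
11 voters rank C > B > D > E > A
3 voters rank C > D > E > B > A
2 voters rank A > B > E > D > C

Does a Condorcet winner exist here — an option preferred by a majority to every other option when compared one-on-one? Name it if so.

There is no Condorcet winner

Head-to-head results (39 voters total):
A vs B: B wins 24–15.
A vs C: A wins 24–15.
A vs D: A wins 25–14.
A vs E: E wins 28–11.
B vs C: C wins 27–12.
B vs D: B wins 23–16.
B vs E: B wins 23–16.
C vs D: D wins 24–15.
C vs E: C wins 24–15.
D vs E: D wins 23–16.
No candidate beats all others: A beats C beats B beats A, a majority cycle.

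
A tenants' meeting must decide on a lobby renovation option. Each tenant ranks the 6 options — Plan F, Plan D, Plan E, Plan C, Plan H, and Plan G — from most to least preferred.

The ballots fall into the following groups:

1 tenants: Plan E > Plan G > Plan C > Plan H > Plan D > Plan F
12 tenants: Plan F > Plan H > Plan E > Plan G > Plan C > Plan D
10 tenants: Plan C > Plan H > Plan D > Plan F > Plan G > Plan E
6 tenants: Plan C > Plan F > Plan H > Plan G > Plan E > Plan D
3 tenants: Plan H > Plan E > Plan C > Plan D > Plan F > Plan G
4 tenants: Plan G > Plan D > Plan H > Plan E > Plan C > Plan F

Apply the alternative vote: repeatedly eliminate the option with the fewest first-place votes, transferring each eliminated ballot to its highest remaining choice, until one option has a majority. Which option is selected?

Plan C

Round 1: Plan C 16, Plan F 12, Plan G 4, Plan H 3, Plan E 1, Plan D 0. Plan D has the fewest and is eliminated.
Round 2: Plan C 16, Plan F 12, Plan G 4, Plan H 3, Plan E 1. Plan E has the fewest and is eliminated.
Round 3: Plan C 16, Plan F 12, Plan G 5, Plan H 3. Plan H has the fewest and is eliminated.
Round 4: Plan C 19, Plan F 12, Plan G 5. Plan C has a majority.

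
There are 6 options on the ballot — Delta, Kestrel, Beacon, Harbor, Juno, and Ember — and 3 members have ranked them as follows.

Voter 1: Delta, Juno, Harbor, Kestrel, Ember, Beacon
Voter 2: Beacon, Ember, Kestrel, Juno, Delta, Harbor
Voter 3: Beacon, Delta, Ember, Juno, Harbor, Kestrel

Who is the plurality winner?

First-place vote totals:
  Delta: 1
  Kestrel: 0
  Beacon: 2
  Harbor: 0
  Juno: 0
  Ember: 0
Beacon has the most first-place votes.

Beacon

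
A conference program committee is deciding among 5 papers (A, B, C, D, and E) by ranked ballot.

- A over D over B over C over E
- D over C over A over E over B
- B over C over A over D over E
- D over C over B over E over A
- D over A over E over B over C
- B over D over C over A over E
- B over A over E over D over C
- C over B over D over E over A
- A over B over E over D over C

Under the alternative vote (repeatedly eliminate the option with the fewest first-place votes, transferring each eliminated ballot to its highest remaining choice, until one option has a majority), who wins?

Round 1: B 3, D 3, A 2, C 1, E 0. E has the fewest and is eliminated.
Round 2: B 3, D 3, A 2, C 1. C has the fewest and is eliminated.
Round 3: B 4, D 3, A 2. A has the fewest and is eliminated.
Round 4: B 5, D 4. B has a majority.

B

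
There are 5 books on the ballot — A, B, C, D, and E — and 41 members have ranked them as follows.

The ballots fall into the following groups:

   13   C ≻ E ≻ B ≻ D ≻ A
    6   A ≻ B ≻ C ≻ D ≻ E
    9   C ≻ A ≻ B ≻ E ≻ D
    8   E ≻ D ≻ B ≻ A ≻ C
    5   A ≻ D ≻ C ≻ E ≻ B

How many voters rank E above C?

Ballots ranking E above C: 8.
Ballots ranking C above E: 13+6+9+5 = 33.
So 8 of 41 voters prefer E to C.

8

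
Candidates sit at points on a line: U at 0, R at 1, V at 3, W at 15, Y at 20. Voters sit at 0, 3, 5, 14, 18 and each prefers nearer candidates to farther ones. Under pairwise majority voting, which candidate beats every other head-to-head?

With single-peaked preferences on a line, the Condorcet winner is the candidate closest to the median voter.
The median voter (position 5) is closest to V at 3.
Check: V vs Y — voters closer to V: 3 of 5.

V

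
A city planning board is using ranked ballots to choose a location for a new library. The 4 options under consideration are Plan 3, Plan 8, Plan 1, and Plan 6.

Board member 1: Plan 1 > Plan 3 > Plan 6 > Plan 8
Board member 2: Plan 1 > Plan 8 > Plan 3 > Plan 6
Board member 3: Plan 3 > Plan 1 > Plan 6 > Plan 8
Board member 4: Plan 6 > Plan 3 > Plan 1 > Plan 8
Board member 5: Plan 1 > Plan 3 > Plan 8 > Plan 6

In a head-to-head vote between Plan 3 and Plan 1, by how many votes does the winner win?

Ballots ranking Plan 3 above Plan 1: 2.
Ballots ranking Plan 1 above Plan 3: 3.
Plan 1 wins 3–2, a margin of 1.

1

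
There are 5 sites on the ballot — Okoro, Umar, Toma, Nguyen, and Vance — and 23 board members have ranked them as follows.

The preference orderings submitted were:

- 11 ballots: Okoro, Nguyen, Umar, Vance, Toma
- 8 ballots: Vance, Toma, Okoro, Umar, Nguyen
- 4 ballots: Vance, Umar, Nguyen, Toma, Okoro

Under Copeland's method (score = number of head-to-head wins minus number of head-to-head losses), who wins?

Pairwise results:
  Okoro vs Umar: Okoro wins 19–4.
  Okoro vs Toma: Toma wins 12–11.
  Okoro vs Nguyen: Okoro wins 19–4.
  Okoro vs Vance: Vance wins 12–11.
  Umar vs Toma: Umar wins 15–8.
  Umar vs Nguyen: Umar wins 12–11.
  Umar vs Vance: Vance wins 12–11.
  Toma vs Nguyen: Nguyen wins 15–8.
  Toma vs Vance: Vance wins 23–0.
  Nguyen vs Vance: Vance wins 12–11.
Copeland scores (wins − losses):
  Okoro: 2 − 2 = 0
  Umar: 2 − 2 = 0
  Toma: 1 − 3 = -2
  Nguyen: 1 − 3 = -2
  Vance: 4 − 0 = 4
Vance has the best Copeland score.

Vance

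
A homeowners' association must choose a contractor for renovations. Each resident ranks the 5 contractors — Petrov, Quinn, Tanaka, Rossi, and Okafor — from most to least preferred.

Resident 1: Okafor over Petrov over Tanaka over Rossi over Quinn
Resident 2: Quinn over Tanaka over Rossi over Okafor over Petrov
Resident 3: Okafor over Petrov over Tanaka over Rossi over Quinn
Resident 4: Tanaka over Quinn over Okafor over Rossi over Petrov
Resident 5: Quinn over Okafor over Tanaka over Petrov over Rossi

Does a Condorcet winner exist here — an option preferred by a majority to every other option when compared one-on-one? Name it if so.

None — there is no Condorcet winner

Head-to-head results (5 voters total):
Petrov vs Quinn: Quinn wins 3–2.
Petrov vs Tanaka: Tanaka wins 3–2.
Petrov vs Rossi: Petrov wins 3–2.
Petrov vs Okafor: Okafor wins 5–0.
Quinn vs Tanaka: Tanaka wins 3–2.
Quinn vs Rossi: Quinn wins 3–2.
Quinn vs Okafor: Quinn wins 3–2.
Tanaka vs Rossi: Tanaka wins 5–0.
Tanaka vs Okafor: Okafor wins 3–2.
Rossi vs Okafor: Okafor wins 4–1.
No candidate beats all others: Quinn beats Okafor beats Tanaka beats Quinn, a majority cycle.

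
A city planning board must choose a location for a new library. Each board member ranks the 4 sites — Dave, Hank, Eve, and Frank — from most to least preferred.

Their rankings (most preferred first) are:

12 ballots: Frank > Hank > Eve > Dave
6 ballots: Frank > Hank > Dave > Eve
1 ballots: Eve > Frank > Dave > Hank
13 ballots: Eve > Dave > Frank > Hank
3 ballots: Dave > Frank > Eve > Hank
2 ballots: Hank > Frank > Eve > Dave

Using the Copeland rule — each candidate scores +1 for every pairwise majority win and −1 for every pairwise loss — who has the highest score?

Pairwise results:
  Dave vs Hank: Hank wins 20–17.
  Dave vs Eve: Eve wins 28–9.
  Dave vs Frank: Frank wins 21–16.
  Hank vs Eve: Hank wins 20–17.
  Hank vs Frank: Frank wins 35–2.
  Eve vs Frank: Frank wins 23–14.
Copeland scores (wins − losses):
  Dave: 0 − 3 = -3
  Hank: 2 − 1 = 1
  Eve: 1 − 2 = -1
  Frank: 3 − 0 = 3
Frank has the best Copeland score.

Frank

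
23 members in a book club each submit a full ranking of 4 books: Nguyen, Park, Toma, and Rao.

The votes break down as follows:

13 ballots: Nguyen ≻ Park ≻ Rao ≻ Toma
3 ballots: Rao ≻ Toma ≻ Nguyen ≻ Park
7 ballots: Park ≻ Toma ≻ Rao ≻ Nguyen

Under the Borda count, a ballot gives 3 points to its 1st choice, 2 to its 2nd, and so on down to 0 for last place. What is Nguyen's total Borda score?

42

Borda scores:
  Nguyen: 13·3 + 3·1 + 7·0 = 42
  Park: 13·2 + 3·0 + 7·3 = 47
  Toma: 13·0 + 3·2 + 7·2 = 20
  Rao: 13·1 + 3·3 + 7·1 = 29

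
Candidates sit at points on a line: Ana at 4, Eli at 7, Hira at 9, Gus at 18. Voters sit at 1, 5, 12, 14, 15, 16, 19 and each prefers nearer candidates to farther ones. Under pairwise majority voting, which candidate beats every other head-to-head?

Gus

With single-peaked preferences on a line, the Condorcet winner is the candidate closest to the median voter.
The median voter (position 14) is closest to Gus at 18.
Check: Gus vs Ana — voters closer to Gus: 5 of 7.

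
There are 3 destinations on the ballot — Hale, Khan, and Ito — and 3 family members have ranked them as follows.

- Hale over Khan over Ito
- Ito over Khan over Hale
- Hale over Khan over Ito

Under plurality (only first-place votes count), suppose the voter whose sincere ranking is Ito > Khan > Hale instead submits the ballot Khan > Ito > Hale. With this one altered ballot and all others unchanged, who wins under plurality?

First-place totals with the altered ballot: Hale 2, Khan 1, Ito 0.
The winner is unchanged: still Hale.

Hale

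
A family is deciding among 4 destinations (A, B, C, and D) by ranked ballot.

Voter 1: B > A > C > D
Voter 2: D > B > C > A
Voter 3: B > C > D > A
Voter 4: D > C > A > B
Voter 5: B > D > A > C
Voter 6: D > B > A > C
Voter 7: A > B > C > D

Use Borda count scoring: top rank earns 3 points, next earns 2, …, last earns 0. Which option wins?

B

Borda scores:
  A: 2 + 0 + 0 + 1 + 1 + 1 + 3 = 8
  B: 3 + 2 + 3 + 0 + 3 + 2 + 2 = 15
  C: 1 + 1 + 2 + 2 + 0 + 0 + 1 = 7
  D: 0 + 3 + 1 + 3 + 2 + 3 + 0 = 12
B has the highest total.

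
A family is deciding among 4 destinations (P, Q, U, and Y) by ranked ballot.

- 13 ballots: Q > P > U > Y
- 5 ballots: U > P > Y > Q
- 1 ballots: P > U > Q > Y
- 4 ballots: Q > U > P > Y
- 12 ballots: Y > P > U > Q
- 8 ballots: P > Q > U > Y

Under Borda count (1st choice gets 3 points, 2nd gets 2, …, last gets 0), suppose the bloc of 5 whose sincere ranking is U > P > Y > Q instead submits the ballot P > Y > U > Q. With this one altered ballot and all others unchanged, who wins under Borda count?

Borda totals with the altered ballot: P 96, Q 68, U 48, Y 46.
The winner is unchanged: still P.

P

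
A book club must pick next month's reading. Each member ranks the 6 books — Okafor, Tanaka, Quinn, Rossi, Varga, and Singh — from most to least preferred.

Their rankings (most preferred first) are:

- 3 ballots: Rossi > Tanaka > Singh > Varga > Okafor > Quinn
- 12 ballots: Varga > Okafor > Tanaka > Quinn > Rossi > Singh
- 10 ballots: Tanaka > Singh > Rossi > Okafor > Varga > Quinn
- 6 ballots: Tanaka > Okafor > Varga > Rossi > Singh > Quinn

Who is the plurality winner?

Tanaka

First-place vote totals:
  Okafor: 0
  Tanaka: 16
  Quinn: 0
  Rossi: 3
  Varga: 12
  Singh: 0
Tanaka has the most first-place votes.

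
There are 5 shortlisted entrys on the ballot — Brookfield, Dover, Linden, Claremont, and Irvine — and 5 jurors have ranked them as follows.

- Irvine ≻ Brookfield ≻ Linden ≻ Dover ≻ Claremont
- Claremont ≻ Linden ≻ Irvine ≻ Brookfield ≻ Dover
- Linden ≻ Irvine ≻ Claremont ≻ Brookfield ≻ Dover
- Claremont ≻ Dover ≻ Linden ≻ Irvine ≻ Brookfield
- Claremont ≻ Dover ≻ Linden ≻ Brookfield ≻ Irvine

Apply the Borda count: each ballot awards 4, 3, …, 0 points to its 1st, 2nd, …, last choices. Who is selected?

Borda scores:
  Brookfield: 3 + 1 + 1 + 0 + 1 = 6
  Dover: 1 + 0 + 0 + 3 + 3 = 7
  Linden: 2 + 3 + 4 + 2 + 2 = 13
  Claremont: 0 + 4 + 2 + 4 + 4 = 14
  Irvine: 4 + 2 + 3 + 1 + 0 = 10
Claremont has the highest total.

Claremont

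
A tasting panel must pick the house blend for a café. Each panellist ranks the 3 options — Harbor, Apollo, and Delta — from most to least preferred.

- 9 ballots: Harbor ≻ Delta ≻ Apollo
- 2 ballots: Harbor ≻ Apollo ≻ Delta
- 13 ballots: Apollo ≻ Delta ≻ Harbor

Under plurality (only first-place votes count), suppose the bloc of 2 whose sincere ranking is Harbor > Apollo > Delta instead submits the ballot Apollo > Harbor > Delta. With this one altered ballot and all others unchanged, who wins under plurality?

Apollo

First-place totals with the altered ballot: Harbor 9, Apollo 15, Delta 0.
The winner is unchanged: still Apollo.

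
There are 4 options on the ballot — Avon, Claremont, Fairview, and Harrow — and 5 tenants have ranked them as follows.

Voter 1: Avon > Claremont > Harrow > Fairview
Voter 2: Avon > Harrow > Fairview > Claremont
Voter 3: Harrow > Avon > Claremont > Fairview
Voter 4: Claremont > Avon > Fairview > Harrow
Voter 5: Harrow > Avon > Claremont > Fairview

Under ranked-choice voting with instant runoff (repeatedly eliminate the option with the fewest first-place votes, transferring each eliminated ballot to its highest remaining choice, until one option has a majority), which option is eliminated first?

Fairview

Round 1: Avon 2, Harrow 2, Claremont 1, Fairview 0. Fairview has the fewest and is eliminated.
Round 2: Avon 2, Harrow 2, Claremont 1. Claremont has the fewest and is eliminated.
Round 3: Avon 3, Harrow 2. Avon has a majority.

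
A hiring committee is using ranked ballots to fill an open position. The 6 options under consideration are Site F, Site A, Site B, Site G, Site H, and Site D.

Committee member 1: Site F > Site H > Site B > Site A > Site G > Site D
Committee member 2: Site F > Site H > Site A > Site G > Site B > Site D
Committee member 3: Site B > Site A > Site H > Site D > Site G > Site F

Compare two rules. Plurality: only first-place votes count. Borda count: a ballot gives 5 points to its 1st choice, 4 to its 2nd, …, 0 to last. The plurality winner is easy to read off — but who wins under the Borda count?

Plurality first-place counts: Site F 2, Site A 0, Site B 1, Site G 0, Site H 0, Site D 0 → Site F.
Borda totals: Site F 10, Site A 9, Site B 9, Site G 4, Site H 11, Site D 2 → Site H.

Site H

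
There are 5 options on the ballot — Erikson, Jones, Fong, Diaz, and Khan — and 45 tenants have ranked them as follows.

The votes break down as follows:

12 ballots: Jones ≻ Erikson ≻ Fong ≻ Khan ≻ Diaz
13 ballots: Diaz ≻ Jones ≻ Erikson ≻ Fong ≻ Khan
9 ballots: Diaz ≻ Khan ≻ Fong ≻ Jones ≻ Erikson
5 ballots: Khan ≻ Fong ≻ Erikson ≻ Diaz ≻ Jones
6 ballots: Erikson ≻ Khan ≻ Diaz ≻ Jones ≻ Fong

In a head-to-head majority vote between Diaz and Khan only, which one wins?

Khan

Ballots ranking Diaz above Khan: 13+9 = 22.
Ballots ranking Khan above Diaz: 12+5+6 = 23.
Khan wins the head-to-head, 23–22.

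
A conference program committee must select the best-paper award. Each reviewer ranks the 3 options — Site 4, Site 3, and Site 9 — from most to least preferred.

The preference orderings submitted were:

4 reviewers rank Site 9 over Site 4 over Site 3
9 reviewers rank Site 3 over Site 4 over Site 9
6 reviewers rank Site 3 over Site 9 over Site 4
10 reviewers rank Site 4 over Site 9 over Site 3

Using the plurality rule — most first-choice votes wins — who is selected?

First-place vote totals:
  Site 4: 10
  Site 3: 15
  Site 9: 4
Site 3 has the most first-place votes.

Site 3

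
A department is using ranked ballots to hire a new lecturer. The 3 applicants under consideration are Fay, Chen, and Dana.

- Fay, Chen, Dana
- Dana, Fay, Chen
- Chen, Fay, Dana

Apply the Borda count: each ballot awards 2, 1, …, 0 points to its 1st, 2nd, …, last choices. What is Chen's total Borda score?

3

Borda scores:
  Fay: 2 + 1 + 1 = 4
  Chen: 1 + 0 + 2 = 3
  Dana: 0 + 2 + 0 = 2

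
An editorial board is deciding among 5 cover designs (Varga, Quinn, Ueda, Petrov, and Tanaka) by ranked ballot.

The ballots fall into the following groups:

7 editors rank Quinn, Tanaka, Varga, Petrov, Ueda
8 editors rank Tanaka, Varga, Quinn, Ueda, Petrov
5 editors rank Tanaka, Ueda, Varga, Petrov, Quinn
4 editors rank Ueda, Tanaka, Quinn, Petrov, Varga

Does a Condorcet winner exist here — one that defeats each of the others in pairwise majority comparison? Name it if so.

Tanaka

Head-to-head results (24 voters total):
Varga vs Quinn: Varga wins 13–11.
Varga vs Ueda: Varga wins 15–9.
Varga vs Petrov: Varga wins 20–4.
Varga vs Tanaka: Tanaka wins 24–0.
Quinn vs Ueda: Quinn wins 15–9.
Quinn vs Petrov: Quinn wins 19–5.
Quinn vs Tanaka: Tanaka wins 17–7.
Ueda vs Petrov: Ueda wins 17–7.
Ueda vs Tanaka: Tanaka wins 20–4.
Petrov vs Tanaka: Tanaka wins 24–0.
Tanaka beats each rival — Varga (24–0), Quinn (17–7), Ueda (20–4), Petrov (24–0) — so Tanaka is the Condorcet winner.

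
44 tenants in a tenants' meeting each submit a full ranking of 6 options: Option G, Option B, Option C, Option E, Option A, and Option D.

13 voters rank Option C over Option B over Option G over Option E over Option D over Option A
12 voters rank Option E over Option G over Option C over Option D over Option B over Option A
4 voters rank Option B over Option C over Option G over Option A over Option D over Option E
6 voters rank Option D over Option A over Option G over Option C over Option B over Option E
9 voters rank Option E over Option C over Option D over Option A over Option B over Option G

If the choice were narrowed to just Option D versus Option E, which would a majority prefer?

Option E

Ballots ranking Option D above Option E: 4+6 = 10.
Ballots ranking Option E above Option D: 13+12+9 = 34.
Option E wins the head-to-head, 34–10.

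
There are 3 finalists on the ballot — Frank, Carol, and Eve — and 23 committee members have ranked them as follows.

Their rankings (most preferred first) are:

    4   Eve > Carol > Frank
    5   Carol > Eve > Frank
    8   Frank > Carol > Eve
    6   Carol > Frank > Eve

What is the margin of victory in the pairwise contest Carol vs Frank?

7

Ballots ranking Carol above Frank: 4+5+6 = 15.
Ballots ranking Frank above Carol: 8.
Carol wins 15–8, a margin of 7.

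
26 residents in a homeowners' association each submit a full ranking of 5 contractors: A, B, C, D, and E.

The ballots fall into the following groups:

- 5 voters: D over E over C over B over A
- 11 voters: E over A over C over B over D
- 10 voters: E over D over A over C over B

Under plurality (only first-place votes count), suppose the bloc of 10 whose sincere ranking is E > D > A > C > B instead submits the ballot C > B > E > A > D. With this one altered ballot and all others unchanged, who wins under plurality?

E

First-place totals with the altered ballot: A 0, B 0, C 10, D 5, E 11.
The winner is unchanged: still E.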